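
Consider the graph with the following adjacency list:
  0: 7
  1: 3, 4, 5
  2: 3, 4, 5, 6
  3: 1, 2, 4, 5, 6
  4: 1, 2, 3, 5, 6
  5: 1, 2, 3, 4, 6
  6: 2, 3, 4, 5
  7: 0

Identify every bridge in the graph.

The edges on the cycle 5-1-3-2-5 are not bridges since each lies on that cycle.
But removing 0-7 disconnects 0 from 7 — this is a bridge.

0-7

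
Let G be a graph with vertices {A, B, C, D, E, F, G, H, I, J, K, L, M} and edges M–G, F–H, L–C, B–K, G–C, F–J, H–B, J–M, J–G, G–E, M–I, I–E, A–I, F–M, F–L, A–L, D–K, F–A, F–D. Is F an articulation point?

Deleting F raises the number of components from 1 to 2, so F is a cut vertex.

Yes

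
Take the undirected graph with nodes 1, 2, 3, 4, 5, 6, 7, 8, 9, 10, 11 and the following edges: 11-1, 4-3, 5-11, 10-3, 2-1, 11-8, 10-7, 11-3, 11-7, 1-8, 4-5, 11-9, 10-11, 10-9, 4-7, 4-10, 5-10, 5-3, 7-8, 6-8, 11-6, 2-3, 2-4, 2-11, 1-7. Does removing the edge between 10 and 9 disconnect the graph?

After removing 10-9, the path 10-11-9 still connects them, so the edge is not a bridge.

No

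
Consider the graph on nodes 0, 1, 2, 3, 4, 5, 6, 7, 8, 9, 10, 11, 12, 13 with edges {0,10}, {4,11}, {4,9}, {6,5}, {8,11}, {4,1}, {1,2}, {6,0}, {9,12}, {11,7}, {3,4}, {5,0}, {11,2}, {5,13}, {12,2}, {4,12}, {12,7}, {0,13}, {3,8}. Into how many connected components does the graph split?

2

Starting from 0 we can reach 0, 5, 6, 10, 13. That is one component of size 5.
Starting from 1 we can reach 1, 2, 3, 4, 7, 8, 9, 11, 12. That is one component of size 9.
Total: 2 components.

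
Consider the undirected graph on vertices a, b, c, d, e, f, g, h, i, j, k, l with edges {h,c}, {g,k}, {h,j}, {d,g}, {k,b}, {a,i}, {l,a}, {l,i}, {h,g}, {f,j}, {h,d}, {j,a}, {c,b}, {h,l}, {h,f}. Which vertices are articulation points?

Removing h increases the component count from 2 to 3, so h is a cut vertex.
By contrast removing l leaves 2 components; it is not a cut vertex. No other vertex is a cut vertex either.

h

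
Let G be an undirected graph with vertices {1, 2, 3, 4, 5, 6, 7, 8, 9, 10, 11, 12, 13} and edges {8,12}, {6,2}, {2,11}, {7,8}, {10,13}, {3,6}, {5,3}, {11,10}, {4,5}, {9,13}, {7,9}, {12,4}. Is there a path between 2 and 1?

No

The component containing 2 is {2, 3, 4, 5, 6, 7, 8, 9, 10, 11, 12, 13}, and 1 is not in it.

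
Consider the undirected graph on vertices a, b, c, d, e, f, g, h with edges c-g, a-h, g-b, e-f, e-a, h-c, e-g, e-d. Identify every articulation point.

Removing e increases the component count from 1 to 3, so e is a cut vertex.
Removing g increases the component count from 1 to 2, so g is a cut vertex.
By contrast removing b leaves 1 component; it is not a cut vertex. No other vertex is a cut vertex either.

e, g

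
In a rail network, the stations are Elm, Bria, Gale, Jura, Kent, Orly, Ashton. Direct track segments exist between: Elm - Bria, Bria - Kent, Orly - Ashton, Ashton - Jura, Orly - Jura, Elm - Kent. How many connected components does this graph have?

3

Gale is isolated — a component by itself.
Starting from Jura we can reach Jura, Orly, Ashton. That is one component of size 3.
Starting from Elm we can reach Elm, Bria, Kent. That is one component of size 3.
Total: 3 components.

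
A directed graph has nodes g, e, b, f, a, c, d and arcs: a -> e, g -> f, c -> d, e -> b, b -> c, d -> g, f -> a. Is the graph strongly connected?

Yes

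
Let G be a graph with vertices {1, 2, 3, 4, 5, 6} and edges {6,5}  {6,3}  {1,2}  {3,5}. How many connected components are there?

3

4 is isolated — a component by itself.
Starting from 1 we can reach 1, 2. That is one component of size 2.
Starting from 3 we can reach 3, 5, 6. That is one component of size 3.
Total: 3 components.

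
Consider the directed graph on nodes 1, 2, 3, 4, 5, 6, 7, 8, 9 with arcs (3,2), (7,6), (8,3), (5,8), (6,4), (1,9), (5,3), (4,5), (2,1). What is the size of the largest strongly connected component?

1

{7} is an SCC by itself.
{4} is an SCC by itself.
{1} is an SCC by itself.
{5} is an SCC by itself.
{9} is an SCC by itself.
(and 4 more singleton SCCs)
The largest has 1 vertex.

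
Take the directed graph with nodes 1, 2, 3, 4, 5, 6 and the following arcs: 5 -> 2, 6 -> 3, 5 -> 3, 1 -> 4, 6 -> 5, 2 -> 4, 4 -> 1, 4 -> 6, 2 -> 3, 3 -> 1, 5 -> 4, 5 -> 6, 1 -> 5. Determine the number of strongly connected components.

1

{1, 2, 3, 4, 5, 6} are all mutually reachable — one SCC of size 6.
That gives 1 strongly connected component.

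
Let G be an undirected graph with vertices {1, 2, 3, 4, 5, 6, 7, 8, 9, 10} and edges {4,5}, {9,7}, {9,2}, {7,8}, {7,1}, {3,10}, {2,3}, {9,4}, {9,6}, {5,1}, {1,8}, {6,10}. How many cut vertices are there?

1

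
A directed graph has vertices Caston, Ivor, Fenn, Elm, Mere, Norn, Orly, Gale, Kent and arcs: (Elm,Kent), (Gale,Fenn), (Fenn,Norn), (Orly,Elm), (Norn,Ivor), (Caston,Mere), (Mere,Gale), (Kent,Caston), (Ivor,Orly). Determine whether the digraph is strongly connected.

From Ivor we can reach every vertex (Elm, Fenn, Gale, Ivor, Kent, Mere, Norn, Orly, Caston), and every vertex can reach Ivor (Elm, Fenn, Gale, Ivor, Kent, Mere, Norn, Orly, Caston). So the whole graph is one strongly connected component.

Yes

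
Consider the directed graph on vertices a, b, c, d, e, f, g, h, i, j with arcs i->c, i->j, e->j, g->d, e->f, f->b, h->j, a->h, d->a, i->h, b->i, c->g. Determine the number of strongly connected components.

{a} is an SCC by itself.
{c} is an SCC by itself.
{b} is an SCC by itself.
{h} is an SCC by itself.
{j} is an SCC by itself.
(and 5 more singleton SCCs)
That gives 10 strongly connected components.

10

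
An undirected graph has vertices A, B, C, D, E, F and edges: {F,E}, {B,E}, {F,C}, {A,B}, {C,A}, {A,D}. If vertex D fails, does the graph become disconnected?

No

Deleting D leaves 1 component (was 1), so D is not a cut vertex.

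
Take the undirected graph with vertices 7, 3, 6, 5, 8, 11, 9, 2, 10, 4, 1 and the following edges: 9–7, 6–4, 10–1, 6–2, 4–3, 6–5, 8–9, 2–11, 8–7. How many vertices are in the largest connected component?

Starting from 1 we can reach 1, 10. That is one component of size 2.
Starting from 7 we can reach 7, 8, 9. That is one component of size 3.
Starting from 2 we can reach 2, 3, 4, 5, 6, 11. That is one component of size 6.
The largest has 6 vertices.

6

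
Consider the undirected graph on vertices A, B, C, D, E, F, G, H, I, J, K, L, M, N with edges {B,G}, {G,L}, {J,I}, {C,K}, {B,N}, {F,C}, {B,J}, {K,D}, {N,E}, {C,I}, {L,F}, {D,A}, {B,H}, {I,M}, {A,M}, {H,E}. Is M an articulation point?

No

Deleting M leaves 1 component (was 1) (its neighbors A, I remain connected to each other), so M is not a cut vertex.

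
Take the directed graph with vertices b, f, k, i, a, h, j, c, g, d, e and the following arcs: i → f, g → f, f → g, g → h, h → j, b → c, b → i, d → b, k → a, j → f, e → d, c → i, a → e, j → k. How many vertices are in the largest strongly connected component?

11

{a, b, c, d, e, f, g, h, i, j, k} are all mutually reachable — one SCC of size 11.
The largest has 11 vertices.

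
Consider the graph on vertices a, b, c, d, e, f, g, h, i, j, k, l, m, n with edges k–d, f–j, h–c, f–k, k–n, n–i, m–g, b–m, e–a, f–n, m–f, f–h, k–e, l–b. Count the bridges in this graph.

11

The edges on the cycle f-k-n-f are not bridges since each lies on that cycle.
But removing e–k disconnects e from k; removing b–m disconnects b from m; removing k–d disconnects k from d; removing f–j disconnects f from j — these are bridges.
In total 11 edges are bridges.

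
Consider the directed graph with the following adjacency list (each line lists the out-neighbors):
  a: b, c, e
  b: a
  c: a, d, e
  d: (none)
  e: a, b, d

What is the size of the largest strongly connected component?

4

{a, b, c, e} are all mutually reachable — one SCC of size 4.
{d} is an SCC by itself.
The largest has 4 vertices.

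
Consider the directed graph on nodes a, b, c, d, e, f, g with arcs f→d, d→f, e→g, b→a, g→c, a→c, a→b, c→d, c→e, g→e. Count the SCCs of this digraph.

3

{c, e, g} are all mutually reachable — one SCC of size 3.
{a, b} are all mutually reachable — one SCC of size 2.
{d, f} are all mutually reachable — one SCC of size 2.
That gives 3 strongly connected components.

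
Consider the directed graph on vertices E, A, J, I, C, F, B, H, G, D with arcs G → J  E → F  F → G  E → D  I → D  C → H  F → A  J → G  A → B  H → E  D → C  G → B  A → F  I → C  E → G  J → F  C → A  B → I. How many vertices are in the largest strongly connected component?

10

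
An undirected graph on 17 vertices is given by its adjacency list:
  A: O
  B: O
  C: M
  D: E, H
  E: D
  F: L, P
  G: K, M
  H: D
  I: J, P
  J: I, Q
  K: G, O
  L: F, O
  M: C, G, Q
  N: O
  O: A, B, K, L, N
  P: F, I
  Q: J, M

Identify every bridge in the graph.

The edges on the cycle J-Q-M-G-K-O-L-F-P-I-J are not bridges since each lies on that cycle.
But removing N-O disconnects N from O; removing M-C disconnects M from C; removing H-D disconnects H from D; removing A-O disconnects A from O — these are bridges.
In total 6 edges are bridges.

A-O, B-O, C-M, D-E, D-H, N-O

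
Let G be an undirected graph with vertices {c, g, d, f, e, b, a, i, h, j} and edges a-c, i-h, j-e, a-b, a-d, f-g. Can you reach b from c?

Yes

From c we can reach a, b, c, d, which includes b.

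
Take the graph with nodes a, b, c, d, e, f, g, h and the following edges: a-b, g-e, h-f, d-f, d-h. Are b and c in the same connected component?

No

The component containing b is {a, b}, and c is not in it.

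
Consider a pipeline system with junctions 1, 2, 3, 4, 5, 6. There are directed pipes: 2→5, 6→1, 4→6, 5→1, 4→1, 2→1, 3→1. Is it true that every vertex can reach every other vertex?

There is no directed path from 6 to 5, so the graph is not strongly connected.

No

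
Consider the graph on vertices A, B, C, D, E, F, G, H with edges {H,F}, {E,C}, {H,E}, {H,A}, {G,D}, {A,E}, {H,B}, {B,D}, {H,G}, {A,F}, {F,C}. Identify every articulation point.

Removing H increases the component count from 1 to 2, so H is a cut vertex.
By contrast removing A leaves 1 component; it is not a cut vertex. No other vertex is a cut vertex either.

H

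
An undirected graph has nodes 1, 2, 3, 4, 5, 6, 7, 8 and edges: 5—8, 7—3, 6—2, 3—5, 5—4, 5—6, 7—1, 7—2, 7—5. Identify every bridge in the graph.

The edges on the cycle 7-3-5-6-2-7 are not bridges since each lies on that cycle.
But removing 4—5 disconnects 4 from 5; removing 8—5 disconnects 8 from 5; removing 7—1 disconnects 7 from 1 — these are bridges.

1-7, 4-5, 5-8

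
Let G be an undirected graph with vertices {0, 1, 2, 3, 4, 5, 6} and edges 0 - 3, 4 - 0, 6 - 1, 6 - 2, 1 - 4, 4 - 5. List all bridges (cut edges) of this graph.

0-3, 0-4, 1-4, 1-6, 2-6, 4-5

removing 0 - 3 disconnects 0 from 3; removing 0 - 4 disconnects 0 from 4; removing 2 - 6 disconnects 2 from 6; removing 4 - 1 disconnects 4 from 1 — these are bridges.
In total 6 edges are bridges.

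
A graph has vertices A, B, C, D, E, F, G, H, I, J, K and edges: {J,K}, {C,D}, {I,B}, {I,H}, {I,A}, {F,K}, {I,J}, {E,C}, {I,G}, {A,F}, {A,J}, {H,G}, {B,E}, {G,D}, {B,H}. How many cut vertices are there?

Removing I increases the component count from 1 to 2, so I is a cut vertex.
By contrast removing A leaves 1 component; it is not a cut vertex. No other vertex is a cut vertex either.

1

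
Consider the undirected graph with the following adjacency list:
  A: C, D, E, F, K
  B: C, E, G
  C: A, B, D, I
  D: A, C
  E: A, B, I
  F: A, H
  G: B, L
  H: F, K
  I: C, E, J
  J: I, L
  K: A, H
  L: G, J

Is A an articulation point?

Deleting A raises the number of components from 1 to 2, so A is a cut vertex.

Yes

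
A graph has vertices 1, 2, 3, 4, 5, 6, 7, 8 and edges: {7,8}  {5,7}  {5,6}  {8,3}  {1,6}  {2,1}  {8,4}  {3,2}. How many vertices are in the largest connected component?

Starting from 1 we can reach 1, 2, 3, 4, 5, 6, 7, 8. That is one component of size 8.
The largest has 8 vertices.

8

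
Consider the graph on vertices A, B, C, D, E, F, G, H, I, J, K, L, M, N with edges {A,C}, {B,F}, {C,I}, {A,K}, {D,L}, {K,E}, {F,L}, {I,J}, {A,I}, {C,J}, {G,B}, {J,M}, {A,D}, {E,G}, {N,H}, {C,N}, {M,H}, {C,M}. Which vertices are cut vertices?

Removing A increases the component count from 1 to 2, so A is a cut vertex.
By contrast removing M leaves 1 component; it is not a cut vertex. No other vertex is a cut vertex either.

A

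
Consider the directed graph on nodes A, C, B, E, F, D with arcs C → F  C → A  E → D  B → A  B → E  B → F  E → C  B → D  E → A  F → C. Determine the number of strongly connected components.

5

{C, F} are all mutually reachable — one SCC of size 2.
{D} is an SCC by itself.
{E} is an SCC by itself.
{A} is an SCC by itself.
{B} is an SCC by itself.
That gives 5 strongly connected components.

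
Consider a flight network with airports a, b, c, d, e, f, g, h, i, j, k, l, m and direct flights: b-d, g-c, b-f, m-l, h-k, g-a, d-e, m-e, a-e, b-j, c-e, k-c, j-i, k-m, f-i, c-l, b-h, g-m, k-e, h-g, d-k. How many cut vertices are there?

1

Removing b increases the component count from 1 to 2, so b is a cut vertex.
By contrast removing g leaves 1 component; it is not a cut vertex. No other vertex is a cut vertex either.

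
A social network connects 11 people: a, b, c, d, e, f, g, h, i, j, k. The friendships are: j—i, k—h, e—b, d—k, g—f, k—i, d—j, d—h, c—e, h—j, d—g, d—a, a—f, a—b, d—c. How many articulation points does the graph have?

1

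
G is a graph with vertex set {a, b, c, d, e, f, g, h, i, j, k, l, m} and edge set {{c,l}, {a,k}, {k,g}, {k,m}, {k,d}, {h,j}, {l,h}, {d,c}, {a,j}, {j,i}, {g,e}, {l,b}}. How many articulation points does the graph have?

4

Removing g increases the component count from 2 to 3, so g is a cut vertex.
Removing j increases the component count from 2 to 3, so j is a cut vertex.
Removing k increases the component count from 2 to 4, so k is a cut vertex.
Likewise l is a cut vertex.
By contrast removing m leaves 2 components; it is not a cut vertex. No other vertex is a cut vertex either.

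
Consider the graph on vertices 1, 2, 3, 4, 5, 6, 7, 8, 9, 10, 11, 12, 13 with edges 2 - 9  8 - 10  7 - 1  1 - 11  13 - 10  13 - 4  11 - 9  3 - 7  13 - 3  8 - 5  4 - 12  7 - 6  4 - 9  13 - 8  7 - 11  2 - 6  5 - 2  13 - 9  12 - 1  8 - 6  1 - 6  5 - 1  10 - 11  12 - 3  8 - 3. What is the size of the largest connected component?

Starting from 1 we can reach 1, 2, 3, 4, 5, 6, 7, 8, 9, 10, 11, 12, 13. That is one component of size 13.
The largest has 13 vertices.

13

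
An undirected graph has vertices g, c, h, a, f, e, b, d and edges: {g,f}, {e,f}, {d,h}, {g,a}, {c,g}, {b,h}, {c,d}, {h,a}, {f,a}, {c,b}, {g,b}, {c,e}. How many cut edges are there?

The edges on the cycle c-g-b-h-d-c are not bridges since each lies on that cycle.
Every edge lies on some cycle, so there are no bridges.

0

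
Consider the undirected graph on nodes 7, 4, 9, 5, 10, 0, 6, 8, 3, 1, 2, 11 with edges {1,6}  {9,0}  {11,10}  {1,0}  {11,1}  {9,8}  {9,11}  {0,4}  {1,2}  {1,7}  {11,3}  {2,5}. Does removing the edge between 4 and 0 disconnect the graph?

Yes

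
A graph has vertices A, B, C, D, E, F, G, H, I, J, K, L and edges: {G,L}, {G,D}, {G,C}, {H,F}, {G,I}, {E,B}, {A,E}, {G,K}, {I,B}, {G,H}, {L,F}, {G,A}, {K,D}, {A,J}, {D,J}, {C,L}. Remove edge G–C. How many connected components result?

1

G and C are still connected via G-L-C, so the component count stays at 1.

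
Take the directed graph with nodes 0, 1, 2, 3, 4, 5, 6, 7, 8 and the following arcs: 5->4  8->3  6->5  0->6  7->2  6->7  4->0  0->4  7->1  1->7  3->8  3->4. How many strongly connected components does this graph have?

4

{0, 4, 5, 6} are all mutually reachable — one SCC of size 4.
{3, 8} are all mutually reachable — one SCC of size 2.
{1, 7} are all mutually reachable — one SCC of size 2.
{2} is an SCC by itself.
That gives 4 strongly connected components.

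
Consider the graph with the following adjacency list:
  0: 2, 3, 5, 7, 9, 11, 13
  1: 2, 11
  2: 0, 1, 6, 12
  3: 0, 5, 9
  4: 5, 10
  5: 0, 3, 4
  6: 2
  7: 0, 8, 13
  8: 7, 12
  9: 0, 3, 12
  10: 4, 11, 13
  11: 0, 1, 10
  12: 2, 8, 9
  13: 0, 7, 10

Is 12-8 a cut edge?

After removing 12-8, the path 12-9-0-7-8 still connects them, so the edge is not a bridge.

No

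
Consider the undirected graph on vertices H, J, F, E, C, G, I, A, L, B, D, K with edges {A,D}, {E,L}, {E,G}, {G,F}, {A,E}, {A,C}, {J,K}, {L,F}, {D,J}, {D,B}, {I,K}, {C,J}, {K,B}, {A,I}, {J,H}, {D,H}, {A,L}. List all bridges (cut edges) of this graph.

The edges on the cycle A-E-G-F-L-A are not bridges since each lies on that cycle.
Every edge lies on some cycle, so there are no bridges.

none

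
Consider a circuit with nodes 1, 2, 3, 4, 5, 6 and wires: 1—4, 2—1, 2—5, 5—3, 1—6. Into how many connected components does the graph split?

Starting from 1 we can reach 1, 2, 3, 4, 5, 6. That is one component of size 6.
Total: 1 component.

1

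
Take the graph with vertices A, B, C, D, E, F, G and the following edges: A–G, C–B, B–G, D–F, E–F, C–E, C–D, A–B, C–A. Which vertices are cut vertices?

Removing C increases the component count from 1 to 2, so C is a cut vertex.
By contrast removing E leaves 1 component; it is not a cut vertex. No other vertex is a cut vertex either.

C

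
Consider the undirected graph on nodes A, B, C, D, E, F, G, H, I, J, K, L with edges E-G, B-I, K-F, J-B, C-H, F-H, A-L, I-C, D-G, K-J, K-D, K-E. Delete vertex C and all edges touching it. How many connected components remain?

2

With C gone, the remaining components are: {A, L}; {B, D, E, F, G, H, I, J, K}.
That is 2 components.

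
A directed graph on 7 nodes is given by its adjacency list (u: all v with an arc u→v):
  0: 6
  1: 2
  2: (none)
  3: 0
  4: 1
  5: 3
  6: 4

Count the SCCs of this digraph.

{1} is an SCC by itself.
{2} is an SCC by itself.
{0} is an SCC by itself.
{5} is an SCC by itself.
{4} is an SCC by itself.
(and 2 more singleton SCCs)
That gives 7 strongly connected components.

7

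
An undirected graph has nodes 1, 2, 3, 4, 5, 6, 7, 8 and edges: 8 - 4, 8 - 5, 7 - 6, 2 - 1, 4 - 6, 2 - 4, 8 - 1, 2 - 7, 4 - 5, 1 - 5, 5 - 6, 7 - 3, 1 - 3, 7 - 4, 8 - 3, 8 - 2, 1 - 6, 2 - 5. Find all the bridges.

none

The edges on the cycle 8-2-7-3-1-8 are not bridges since each lies on that cycle.
Every edge lies on some cycle, so there are no bridges.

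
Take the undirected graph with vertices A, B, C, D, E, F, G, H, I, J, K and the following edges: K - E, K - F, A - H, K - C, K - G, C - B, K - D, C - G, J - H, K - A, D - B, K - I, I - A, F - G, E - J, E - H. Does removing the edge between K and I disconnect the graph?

No

After removing K - I, the path K-A-I still connects them, so the edge is not a bridge.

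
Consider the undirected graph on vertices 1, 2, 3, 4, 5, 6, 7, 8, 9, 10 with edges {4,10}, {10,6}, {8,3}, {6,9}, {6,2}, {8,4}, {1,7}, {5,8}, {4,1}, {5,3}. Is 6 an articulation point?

Yes

Deleting 6 raises the number of components from 1 to 3, so 6 is a cut vertex.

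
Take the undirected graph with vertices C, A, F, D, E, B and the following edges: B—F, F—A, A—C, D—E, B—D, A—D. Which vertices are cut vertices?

A, D

Removing A increases the component count from 1 to 2, so A is a cut vertex.
Removing D increases the component count from 1 to 2, so D is a cut vertex.
By contrast removing B leaves 1 component; it is not a cut vertex. No other vertex is a cut vertex either.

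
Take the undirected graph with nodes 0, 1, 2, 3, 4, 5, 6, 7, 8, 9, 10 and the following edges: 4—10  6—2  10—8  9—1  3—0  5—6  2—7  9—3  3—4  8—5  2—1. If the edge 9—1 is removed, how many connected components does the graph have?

1

9 and 1 are still connected via 9-3-4-10-8-5-6-2-1, so the component count stays at 1.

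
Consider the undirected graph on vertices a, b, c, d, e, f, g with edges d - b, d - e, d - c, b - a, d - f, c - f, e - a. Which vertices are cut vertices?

Removing d increases the component count from 2 to 3, so d is a cut vertex.
By contrast removing b leaves 2 components; it is not a cut vertex. No other vertex is a cut vertex either.

d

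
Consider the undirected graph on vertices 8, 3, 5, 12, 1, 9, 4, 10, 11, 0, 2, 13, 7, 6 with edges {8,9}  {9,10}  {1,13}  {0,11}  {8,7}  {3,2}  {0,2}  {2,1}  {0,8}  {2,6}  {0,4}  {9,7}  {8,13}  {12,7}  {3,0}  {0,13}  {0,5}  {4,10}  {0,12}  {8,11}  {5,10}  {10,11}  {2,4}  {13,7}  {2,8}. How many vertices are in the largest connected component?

14

Starting from 0 we can reach 0, 1, 2, 3, 4, 5, 6, 7, 8, 9, 10, 11, 12, 13. That is one component of size 14.
The largest has 14 vertices.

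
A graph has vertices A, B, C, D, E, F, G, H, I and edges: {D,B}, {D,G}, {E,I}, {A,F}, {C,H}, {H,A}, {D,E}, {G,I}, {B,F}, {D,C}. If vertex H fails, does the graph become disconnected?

No

Deleting H leaves 1 component (was 1) (its neighbors A, C remain connected to each other), so H is not a cut vertex.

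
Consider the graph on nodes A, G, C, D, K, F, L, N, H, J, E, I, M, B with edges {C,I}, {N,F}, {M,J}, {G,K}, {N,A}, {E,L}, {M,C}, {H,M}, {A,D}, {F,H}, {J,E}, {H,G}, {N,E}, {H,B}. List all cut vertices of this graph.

Removing A increases the component count from 1 to 2, so A is a cut vertex.
Removing C increases the component count from 1 to 2, so C is a cut vertex.
Removing E increases the component count from 1 to 2, so E is a cut vertex.
Likewise G, H, M, N are cut vertices.
By contrast removing L leaves 1 component; it is not a cut vertex. No other vertex is a cut vertex either.

A, C, E, G, H, M, N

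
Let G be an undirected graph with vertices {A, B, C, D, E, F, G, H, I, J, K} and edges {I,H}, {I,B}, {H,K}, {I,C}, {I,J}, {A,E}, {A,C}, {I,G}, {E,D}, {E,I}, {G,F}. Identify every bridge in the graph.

The edges on the cycle A-E-I-C-A are not bridges since each lies on that cycle.
But removing B–I disconnects B from I; removing G–F disconnects G from F; removing I–J disconnects I from J; removing I–H disconnects I from H — these are bridges.
In total 7 edges are bridges.

B-I, D-E, F-G, G-I, H-I, H-K, I-J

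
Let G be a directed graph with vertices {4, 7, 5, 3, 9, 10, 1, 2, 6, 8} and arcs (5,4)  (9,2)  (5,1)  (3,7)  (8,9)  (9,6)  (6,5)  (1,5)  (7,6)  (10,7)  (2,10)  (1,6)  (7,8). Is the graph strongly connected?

There is no directed path from 6 to 2, so the graph is not strongly connected.

No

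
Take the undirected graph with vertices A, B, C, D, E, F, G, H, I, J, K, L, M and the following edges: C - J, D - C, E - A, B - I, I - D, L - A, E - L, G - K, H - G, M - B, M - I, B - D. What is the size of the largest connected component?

6

F is isolated — a component by itself.
Starting from G we can reach G, H, K. That is one component of size 3.
Starting from A we can reach A, E, L. That is one component of size 3.
Starting from B we can reach B, C, D, I, J, M. That is one component of size 6.
The largest has 6 vertices.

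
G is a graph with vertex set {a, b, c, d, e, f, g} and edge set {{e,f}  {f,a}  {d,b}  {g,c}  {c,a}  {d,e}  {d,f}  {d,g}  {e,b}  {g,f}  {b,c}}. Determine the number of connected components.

1

Starting from a we can reach a, b, c, d, e, f, g. That is one component of size 7.
Total: 1 component.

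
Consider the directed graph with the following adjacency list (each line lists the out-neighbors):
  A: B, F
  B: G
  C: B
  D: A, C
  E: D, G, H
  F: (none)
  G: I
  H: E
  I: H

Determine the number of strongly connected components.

2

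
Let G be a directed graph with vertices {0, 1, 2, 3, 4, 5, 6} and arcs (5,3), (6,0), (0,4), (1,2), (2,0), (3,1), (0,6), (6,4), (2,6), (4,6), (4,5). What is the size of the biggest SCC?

7

{0, 1, 2, 3, 4, 5, 6} are all mutually reachable — one SCC of size 7.
The largest has 7 vertices.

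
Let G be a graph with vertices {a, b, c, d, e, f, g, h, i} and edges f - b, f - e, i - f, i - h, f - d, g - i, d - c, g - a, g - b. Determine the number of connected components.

Starting from a we can reach a, b, c, d, e, f, g, h, i. That is one component of size 9.
Total: 1 component.

1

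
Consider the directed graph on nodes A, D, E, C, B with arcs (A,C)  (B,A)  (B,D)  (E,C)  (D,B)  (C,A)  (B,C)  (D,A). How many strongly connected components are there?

{B, D} are all mutually reachable — one SCC of size 2.
{A, C} are all mutually reachable — one SCC of size 2.
{E} is an SCC by itself.
That gives 3 strongly connected components.

3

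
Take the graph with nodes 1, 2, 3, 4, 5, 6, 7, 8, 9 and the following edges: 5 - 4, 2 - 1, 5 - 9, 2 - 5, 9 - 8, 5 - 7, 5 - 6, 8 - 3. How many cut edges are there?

removing 5 - 7 disconnects 5 from 7; removing 2 - 1 disconnects 2 from 1; removing 4 - 5 disconnects 4 from 5; removing 9 - 8 disconnects 9 from 8 — these are bridges.
In total 8 edges are bridges.

8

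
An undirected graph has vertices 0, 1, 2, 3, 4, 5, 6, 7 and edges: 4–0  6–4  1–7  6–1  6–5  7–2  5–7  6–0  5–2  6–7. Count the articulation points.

1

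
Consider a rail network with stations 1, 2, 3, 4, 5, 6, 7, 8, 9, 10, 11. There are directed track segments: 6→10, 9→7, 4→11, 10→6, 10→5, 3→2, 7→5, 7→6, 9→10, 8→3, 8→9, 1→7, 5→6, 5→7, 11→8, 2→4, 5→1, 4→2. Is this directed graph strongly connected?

There is no directed path from 9 to 8, so the graph is not strongly connected.

No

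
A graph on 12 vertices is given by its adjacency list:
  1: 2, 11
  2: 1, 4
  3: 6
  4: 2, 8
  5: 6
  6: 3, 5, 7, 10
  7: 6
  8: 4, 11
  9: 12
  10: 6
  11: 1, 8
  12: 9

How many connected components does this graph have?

Starting from 9 we can reach 9, 12. That is one component of size 2.
Starting from 1 we can reach 1, 2, 4, 8, 11. That is one component of size 5.
Starting from 3 we can reach 3, 5, 6, 7, 10. That is one component of size 5.
Total: 3 components.

3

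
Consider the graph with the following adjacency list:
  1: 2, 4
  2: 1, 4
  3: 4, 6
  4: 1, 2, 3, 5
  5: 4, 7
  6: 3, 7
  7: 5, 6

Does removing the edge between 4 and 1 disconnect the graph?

No

After removing 4-1, the path 4-2-1 still connects them, so the edge is not a bridge.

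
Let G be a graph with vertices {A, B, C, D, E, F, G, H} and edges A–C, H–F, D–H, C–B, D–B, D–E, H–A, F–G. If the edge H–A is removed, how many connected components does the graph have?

H and A are still connected via H-D-B-C-A, so the component count stays at 1.

1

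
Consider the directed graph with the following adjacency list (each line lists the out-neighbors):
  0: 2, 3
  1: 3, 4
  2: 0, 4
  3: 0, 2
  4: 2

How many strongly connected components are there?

{0, 2, 3, 4} are all mutually reachable — one SCC of size 4.
{1} is an SCC by itself.
That gives 2 strongly connected components.

2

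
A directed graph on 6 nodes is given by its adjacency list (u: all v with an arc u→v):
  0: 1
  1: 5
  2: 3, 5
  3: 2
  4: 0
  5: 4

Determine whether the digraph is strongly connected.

There is no directed path from 0 to 2, so the graph is not strongly connected.

No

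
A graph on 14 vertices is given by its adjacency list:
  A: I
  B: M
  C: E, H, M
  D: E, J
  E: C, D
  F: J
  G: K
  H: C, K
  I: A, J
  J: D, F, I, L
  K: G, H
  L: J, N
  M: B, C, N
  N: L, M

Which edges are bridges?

The edges on the cycle E-D-J-L-N-M-C-E are not bridges since each lies on that cycle.
But removing I-J disconnects I from J; removing B-M disconnects B from M; removing K-H disconnects K from H; removing C-H disconnects C from H — these are bridges.
In total 7 edges are bridges.

A-I, B-M, C-H, F-J, G-K, H-K, I-J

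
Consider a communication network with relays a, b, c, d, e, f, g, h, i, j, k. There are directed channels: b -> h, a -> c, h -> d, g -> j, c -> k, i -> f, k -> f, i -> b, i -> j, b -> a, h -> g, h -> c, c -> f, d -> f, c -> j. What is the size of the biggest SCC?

{i} is an SCC by itself.
{h} is an SCC by itself.
{j} is an SCC by itself.
{f} is an SCC by itself.
{e} is an SCC by itself.
(and 6 more singleton SCCs)
The largest has 1 vertex.

1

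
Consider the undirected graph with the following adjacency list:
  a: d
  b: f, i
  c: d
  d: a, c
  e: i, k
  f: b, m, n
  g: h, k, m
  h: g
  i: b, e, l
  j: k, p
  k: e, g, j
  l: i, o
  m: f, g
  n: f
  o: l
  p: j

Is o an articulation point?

No

Deleting o leaves 2 components (was 2), so o is not a cut vertex.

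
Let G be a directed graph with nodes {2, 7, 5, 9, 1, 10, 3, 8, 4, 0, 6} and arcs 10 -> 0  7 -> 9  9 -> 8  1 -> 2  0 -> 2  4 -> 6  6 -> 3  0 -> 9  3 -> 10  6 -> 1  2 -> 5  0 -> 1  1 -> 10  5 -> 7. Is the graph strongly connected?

No

There is no directed path from 7 to 5, so the graph is not strongly connected.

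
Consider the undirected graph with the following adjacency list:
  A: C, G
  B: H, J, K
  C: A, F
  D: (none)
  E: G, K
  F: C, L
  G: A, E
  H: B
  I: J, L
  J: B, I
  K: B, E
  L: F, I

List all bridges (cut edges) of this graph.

The edges on the cycle F-C-A-G-E-K-B-J-I-L-F are not bridges since each lies on that cycle.
But removing H-B disconnects H from B — this is a bridge.

B-H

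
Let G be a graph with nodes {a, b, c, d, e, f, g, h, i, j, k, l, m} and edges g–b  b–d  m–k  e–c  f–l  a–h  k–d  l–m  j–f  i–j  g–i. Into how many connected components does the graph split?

Starting from c we can reach c, e. That is one component of size 2.
Starting from a we can reach a, h. That is one component of size 2.
Starting from b we can reach b, d, f, g, i, j, k, l, m. That is one component of size 9.
Total: 3 components.

3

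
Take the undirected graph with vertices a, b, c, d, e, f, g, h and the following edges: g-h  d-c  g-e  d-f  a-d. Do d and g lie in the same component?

No

The component containing d is {a, c, d, f}, and g is not in it.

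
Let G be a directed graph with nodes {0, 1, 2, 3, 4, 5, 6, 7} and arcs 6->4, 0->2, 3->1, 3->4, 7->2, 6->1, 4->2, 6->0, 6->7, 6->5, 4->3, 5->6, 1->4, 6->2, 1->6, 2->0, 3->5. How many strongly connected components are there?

{1, 3, 4, 5, 6} are all mutually reachable — one SCC of size 5.
{0, 2} are all mutually reachable — one SCC of size 2.
{7} is an SCC by itself.
That gives 3 strongly connected components.

3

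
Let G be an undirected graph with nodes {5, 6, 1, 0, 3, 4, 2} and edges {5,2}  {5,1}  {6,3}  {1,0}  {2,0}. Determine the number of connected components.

4 is isolated — a component by itself.
Starting from 3 we can reach 3, 6. That is one component of size 2.
Starting from 0 we can reach 0, 1, 2, 5. That is one component of size 4.
Total: 3 components.

3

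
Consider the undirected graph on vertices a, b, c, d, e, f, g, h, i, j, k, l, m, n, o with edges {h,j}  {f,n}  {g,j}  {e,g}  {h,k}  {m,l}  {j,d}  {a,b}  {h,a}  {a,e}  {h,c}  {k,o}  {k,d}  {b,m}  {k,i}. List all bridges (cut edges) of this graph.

The edges on the cycle h-k-d-j-g-e-a-h are not bridges since each lies on that cycle.
But removing m–b disconnects m from b; removing b–a disconnects b from a; removing f–n disconnects f from n; removing k–i disconnects k from i — these are bridges.
In total 7 edges are bridges.

a-b, b-m, c-h, f-n, i-k, k-o, l-m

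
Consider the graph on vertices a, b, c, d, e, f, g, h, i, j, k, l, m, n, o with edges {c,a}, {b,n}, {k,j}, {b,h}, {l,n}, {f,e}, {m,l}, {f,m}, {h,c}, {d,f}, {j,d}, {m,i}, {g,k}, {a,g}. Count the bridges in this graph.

2

The edges on the cycle b-h-c-a-g-k-j-d-f-m-l-n-b are not bridges since each lies on that cycle.
But removing f - e disconnects f from e; removing m - i disconnects m from i — these are bridges.
That makes 2 bridges.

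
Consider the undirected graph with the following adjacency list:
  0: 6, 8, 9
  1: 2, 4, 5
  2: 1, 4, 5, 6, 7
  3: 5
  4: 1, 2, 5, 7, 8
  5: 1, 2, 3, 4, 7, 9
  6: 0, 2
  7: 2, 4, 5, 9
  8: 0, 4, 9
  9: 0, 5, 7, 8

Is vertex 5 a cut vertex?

Deleting 5 raises the number of components from 1 to 2, so 5 is a cut vertex.

Yes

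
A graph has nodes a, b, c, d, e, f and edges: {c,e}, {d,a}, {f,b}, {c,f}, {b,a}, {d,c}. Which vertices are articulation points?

Removing c increases the component count from 1 to 2, so c is a cut vertex.
By contrast removing d leaves 1 component; it is not a cut vertex. No other vertex is a cut vertex either.

c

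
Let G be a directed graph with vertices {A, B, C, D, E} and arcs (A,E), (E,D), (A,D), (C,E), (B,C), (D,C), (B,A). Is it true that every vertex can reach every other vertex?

No

There is no directed path from D to A, so the graph is not strongly connected.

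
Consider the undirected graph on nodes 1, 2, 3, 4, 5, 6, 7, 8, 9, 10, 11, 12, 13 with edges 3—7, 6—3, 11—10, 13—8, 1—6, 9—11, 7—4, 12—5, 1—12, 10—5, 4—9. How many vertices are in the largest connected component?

2 is isolated — a component by itself.
Starting from 8 we can reach 8, 13. That is one component of size 2.
Starting from 1 we can reach 1, 3, 4, 5, 6, 7, 9, 10, 11, 12. That is one component of size 10.
The largest has 10 vertices.

10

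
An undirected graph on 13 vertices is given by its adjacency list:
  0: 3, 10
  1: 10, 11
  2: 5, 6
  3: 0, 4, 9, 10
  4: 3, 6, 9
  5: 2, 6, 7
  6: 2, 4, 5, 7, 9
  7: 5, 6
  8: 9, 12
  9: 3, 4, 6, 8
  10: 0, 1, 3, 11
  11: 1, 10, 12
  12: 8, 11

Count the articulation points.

1

Removing 6 increases the component count from 1 to 2, so 6 is a cut vertex.
By contrast removing 1 leaves 1 component; it is not a cut vertex. No other vertex is a cut vertex either.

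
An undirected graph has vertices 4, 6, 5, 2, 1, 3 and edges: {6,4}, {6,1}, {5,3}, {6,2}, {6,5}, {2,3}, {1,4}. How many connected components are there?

1

Starting from 1 we can reach 1, 2, 3, 4, 5, 6. That is one component of size 6.
Total: 1 component.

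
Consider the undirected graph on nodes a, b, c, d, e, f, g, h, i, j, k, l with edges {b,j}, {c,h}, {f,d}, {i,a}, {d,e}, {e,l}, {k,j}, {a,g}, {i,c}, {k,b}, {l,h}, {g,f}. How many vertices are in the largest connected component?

9

Starting from b we can reach b, j, k. That is one component of size 3.
Starting from a we can reach a, c, d, e, f, g, h, i, l. That is one component of size 9.
The largest has 9 vertices.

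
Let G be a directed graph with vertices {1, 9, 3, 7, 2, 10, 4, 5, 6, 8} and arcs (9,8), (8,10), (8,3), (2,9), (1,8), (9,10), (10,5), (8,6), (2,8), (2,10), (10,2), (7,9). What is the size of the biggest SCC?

4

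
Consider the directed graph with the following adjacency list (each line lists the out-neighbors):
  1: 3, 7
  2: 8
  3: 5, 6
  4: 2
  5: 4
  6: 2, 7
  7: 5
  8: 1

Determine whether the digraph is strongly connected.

From 3 we can reach every vertex (1, 2, 3, 4, 5, 6, 7, 8), and every vertex can reach 3 (1, 2, 3, 4, 5, 6, 7, 8). So the whole graph is one strongly connected component.

Yes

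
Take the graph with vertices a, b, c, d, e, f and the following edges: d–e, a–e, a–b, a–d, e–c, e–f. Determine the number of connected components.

Starting from a we can reach a, b, c, d, e, f. That is one component of size 6.
Total: 1 component.

1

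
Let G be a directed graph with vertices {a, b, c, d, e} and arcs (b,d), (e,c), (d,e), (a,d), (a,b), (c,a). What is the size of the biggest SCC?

5

{a, b, c, d, e} are all mutually reachable — one SCC of size 5.
The largest has 5 vertices.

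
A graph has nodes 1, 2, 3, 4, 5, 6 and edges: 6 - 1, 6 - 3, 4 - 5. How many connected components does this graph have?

2 is isolated — a component by itself.
Starting from 4 we can reach 4, 5. That is one component of size 2.
Starting from 1 we can reach 1, 3, 6. That is one component of size 3.
Total: 3 components.

3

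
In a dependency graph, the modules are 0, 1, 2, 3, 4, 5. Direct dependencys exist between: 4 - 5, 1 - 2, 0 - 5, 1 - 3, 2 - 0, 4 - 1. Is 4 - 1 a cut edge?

No

After removing 4 - 1, the path 4-5-0-2-1 still connects them, so the edge is not a bridge.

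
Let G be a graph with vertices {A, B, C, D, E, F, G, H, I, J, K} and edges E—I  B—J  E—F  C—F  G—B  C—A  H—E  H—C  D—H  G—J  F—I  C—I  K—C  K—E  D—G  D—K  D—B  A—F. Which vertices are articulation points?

D

Removing D increases the component count from 1 to 2, so D is a cut vertex.
By contrast removing F leaves 1 component; it is not a cut vertex. No other vertex is a cut vertex either.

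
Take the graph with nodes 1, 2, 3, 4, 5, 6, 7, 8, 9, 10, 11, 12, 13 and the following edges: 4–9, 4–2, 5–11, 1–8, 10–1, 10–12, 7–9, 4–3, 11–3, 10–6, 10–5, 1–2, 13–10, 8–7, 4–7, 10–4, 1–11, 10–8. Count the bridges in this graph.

The edges on the cycle 10-5-11-1-10 are not bridges since each lies on that cycle.
But removing 6–10 disconnects 6 from 10; removing 13–10 disconnects 13 from 10; removing 12–10 disconnects 12 from 10 — these are bridges.
That makes 3 bridges.

3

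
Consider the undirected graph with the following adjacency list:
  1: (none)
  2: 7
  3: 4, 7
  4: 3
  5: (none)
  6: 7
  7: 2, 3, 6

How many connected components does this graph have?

3

1 is isolated — a component by itself.
5 is isolated — a component by itself.
Starting from 2 we can reach 2, 3, 4, 6, 7. That is one component of size 5.
Total: 3 components.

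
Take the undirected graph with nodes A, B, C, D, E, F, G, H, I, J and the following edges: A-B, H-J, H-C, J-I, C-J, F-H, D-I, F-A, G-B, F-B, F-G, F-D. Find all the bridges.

none

The edges on the cycle H-C-J-H are not bridges since each lies on that cycle.
Every edge lies on some cycle, so there are no bridges.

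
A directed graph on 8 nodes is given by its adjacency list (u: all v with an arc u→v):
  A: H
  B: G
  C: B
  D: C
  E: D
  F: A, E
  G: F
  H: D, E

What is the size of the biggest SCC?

{A, B, C, D, E, F, G, H} are all mutually reachable — one SCC of size 8.
The largest has 8 vertices.

8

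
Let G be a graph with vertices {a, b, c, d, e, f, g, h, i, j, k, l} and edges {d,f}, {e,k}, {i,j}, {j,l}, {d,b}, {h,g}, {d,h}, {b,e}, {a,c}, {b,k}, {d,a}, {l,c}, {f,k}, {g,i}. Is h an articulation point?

Deleting h leaves 1 component (was 1) (its neighbors d, g remain connected to each other), so h is not a cut vertex.

No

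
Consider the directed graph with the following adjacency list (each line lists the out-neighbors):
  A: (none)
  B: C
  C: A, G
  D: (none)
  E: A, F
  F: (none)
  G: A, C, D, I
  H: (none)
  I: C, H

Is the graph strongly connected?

There is no directed path from H to D, so the graph is not strongly connected.

No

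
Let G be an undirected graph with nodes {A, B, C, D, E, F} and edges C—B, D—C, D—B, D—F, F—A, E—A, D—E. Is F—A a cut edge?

After removing F—A, the path F-D-E-A still connects them, so the edge is not a bridge.

No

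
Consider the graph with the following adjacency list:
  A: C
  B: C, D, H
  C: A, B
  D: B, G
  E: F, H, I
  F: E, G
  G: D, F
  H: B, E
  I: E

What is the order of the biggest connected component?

9

Starting from A we can reach A, B, C, D, E, F, G, H, I. That is one component of size 9.
The largest has 9 vertices.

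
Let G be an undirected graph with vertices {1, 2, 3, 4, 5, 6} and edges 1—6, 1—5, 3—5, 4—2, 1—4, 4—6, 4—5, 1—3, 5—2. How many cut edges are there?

0

The edges on the cycle 1-4-6-1 are not bridges since each lies on that cycle.
Every edge lies on some cycle, so there are no bridges.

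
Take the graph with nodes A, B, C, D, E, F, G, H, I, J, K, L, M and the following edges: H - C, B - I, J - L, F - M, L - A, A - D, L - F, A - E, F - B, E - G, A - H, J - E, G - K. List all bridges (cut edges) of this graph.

A-D, A-H, B-F, B-I, C-H, E-G, F-L, F-M, G-K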